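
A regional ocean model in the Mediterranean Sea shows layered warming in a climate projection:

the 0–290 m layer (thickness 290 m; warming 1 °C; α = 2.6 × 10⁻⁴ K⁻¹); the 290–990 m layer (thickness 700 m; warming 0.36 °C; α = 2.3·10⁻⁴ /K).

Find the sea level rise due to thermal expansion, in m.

0.13 m of thermosteric rise

1 × 2.6×10⁻⁴ × 290 = 0.07540 m
700 × 2.3×10⁻⁴ × 0.36 = 0.05796 m
Δh = 0.07540 + 0.05796 = 0.13336 m ≈ 0.13 m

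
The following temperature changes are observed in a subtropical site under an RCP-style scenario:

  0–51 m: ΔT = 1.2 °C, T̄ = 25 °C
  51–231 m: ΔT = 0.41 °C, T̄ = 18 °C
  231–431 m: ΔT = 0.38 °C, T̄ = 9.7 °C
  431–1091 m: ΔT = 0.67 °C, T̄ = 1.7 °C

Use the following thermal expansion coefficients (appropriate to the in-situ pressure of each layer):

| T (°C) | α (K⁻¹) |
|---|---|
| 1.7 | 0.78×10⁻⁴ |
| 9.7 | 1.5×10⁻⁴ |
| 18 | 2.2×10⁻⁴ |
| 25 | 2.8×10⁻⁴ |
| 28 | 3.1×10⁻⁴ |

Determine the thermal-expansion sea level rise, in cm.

7.93 cm of thermosteric rise

Layer 1 at 25 °C → α = 2.8×10⁻⁴ K⁻¹
Layer 2 at 18 °C → α = 2.2×10⁻⁴ K⁻¹
Layer 3 at 9.7 °C → α = 1.5×10⁻⁴ K⁻¹
Layer 4 at 1.7 °C → α = 0.78×10⁻⁴ K⁻¹
1.2 × 51 × 2.8×10⁻⁴ = 0.017136 m
Layer 2: 180 × 2.2×10⁻⁴ × 0.41 = 0.016236 m
231–431 m: 200 × 0.38 × 1.5×10⁻⁴ = 0.01140 m
Layer 4: 0.78×10⁻⁴ × 660 × 0.67 = 0.0344916 m
Δh = 0.017136 + 0.016236 + 0.01140 + 0.0344916 = 0.0792636 m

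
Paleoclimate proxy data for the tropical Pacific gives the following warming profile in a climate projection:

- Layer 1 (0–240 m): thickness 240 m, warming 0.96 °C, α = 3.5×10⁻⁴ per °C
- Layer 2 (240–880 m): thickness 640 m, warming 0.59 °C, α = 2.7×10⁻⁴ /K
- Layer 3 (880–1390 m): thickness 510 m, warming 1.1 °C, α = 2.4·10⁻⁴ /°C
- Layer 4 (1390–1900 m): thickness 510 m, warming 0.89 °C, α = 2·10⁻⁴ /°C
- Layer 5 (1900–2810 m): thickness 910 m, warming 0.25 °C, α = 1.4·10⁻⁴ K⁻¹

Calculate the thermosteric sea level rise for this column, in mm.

240 × 0.96 × 3.5×10⁻⁴ = 0.08064 m
Layer 2: 0.59 × 2.7×10⁻⁴ × 640 = 0.101952 m
Layer 3: 2.4×10⁻⁴ × 510 × 1.1 = 0.13464 m
Layer 4: 510 × 0.89 × 2×10⁻⁴ = 0.09078 m
0.25 × 1.4×10⁻⁴ × 910 = 0.03185 m
Δh = 0.08064 + 0.101952 + 0.13464 + 0.09078 + 0.03185 = 0.439862 m

about 440 mm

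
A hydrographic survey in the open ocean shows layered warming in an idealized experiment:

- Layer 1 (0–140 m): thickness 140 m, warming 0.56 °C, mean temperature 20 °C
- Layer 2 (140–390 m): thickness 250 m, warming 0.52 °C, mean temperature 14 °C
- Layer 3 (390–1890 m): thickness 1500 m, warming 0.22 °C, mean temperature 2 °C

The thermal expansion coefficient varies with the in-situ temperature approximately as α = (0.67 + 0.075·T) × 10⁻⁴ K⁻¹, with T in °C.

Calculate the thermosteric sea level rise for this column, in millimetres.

Layer 1: α = (0.67 + 0.075×20)×10⁻⁴ = 2.17×10⁻⁴ K⁻¹
Layer 2: α = (0.67 + 0.075×14)×10⁻⁴ = 1.72×10⁻⁴ K⁻¹
Layer 3: α = (0.67 + 0.075×2)×10⁻⁴ = 0.82×10⁻⁴ K⁻¹
0–140 m: 140 × 0.56 × 2.17×10⁻⁴ = 0.0170128 m
140–390 m: 1.72×10⁻⁴ × 250 × 0.52 = 0.02236 m
390–1890 m: 0.22 × 1500 × 0.82×10⁻⁴ = 0.02706 m
Δh = 0.0170128 + 0.02236 + 0.02706 = 0.0664328 m ≈ 66 mm

Δh = 66 mm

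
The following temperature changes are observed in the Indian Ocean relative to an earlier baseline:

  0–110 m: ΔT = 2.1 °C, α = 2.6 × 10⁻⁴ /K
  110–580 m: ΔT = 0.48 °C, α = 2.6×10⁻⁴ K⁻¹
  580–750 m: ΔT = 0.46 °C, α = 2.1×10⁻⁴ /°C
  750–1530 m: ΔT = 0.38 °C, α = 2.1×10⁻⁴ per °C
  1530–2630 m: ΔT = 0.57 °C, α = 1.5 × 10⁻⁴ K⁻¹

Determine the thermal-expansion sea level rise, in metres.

110 × 2.1 × 2.6×10⁻⁴ = 0.06006 m
Layer 2: 470 × 2.6×10⁻⁴ × 0.48 = 0.058656 m
580–750 m: 170 × 0.46 × 2.1×10⁻⁴ = 0.016422 m
750–1530 m: 0.38 × 780 × 2.1×10⁻⁴ = 0.062244 m
0.57 × 1100 × 1.5×10⁻⁴ = 0.09405 m
Δh = 0.06006 + 0.058656 + 0.016422 + 0.062244 + 0.09405 = 0.291432 m ≈ 0.291 m

about 0.291 m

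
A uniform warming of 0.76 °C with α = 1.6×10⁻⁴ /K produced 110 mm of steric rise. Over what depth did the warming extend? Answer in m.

H ≈ 905 m

H = Δh/(αΔT) = 0.11 / (1.6×10⁻⁴ × 0.76) ≈ 904.6 m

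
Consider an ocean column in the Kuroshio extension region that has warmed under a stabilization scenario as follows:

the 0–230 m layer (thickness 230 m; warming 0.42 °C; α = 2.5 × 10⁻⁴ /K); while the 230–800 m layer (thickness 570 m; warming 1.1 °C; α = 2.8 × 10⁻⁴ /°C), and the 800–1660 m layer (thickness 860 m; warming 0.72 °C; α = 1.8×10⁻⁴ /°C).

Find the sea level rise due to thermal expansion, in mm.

Δh ≈ 311 mm

Layer 1: 0.42 × 2.5×10⁻⁴ × 230 = 0.02415 m
230–800 m: 1.1 × 2.8×10⁻⁴ × 570 = 0.17556 m
800–1660 m: 0.72 × 860 × 1.8×10⁻⁴ = 0.111456 m
Δh = 0.02415 + 0.17556 + 0.111456 = 0.311166 m ≈ 311 mm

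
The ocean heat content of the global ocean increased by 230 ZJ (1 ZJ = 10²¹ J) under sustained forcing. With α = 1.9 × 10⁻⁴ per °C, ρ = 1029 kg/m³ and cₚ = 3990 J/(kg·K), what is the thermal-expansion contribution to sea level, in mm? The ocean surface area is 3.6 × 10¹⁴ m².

Δh ≈ 29.6 mm

Per unit area: Q = 230×10²¹ / (3.6×10¹⁴) ≈ 6.389×10⁸ J/m²
Δh = αQ/(ρcₚ) = 1.9×10⁻⁴ × 6.389×10⁸ / (1029 × 3990) ≈ 0.029566 m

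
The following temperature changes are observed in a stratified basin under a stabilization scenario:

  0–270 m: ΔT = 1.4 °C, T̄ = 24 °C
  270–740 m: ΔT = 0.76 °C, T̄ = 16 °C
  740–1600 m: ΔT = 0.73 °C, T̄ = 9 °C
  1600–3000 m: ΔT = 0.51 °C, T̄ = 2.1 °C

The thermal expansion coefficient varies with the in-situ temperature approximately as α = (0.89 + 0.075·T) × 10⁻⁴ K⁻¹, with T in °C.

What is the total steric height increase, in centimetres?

about 34.9 cm

Layer 1: α = (0.89 + 0.075×24)×10⁻⁴ = 2.69×10⁻⁴ K⁻¹
Layer 2: α = (0.89 + 0.075×16)×10⁻⁴ = 2.09×10⁻⁴ K⁻¹
Layer 3: α = (0.89 + 0.075×9)×10⁻⁴ = 1.565×10⁻⁴ K⁻¹
Layer 4: α = (0.89 + 0.075×2.1)×10⁻⁴ = 1.0475×10⁻⁴ K⁻¹
Layer 1: 2.69×10⁻⁴ × 270 × 1.4 = 0.101682 m
0.76 × 2.09×10⁻⁴ × 470 = 0.0746548 m
0.73 × 1.565×10⁻⁴ × 860 = 0.0982507 m
1.0475×10⁻⁴ × 1400 × 0.51 = 0.0747915 m
Δh = 0.101682 + 0.0746548 + 0.0982507 + 0.0747915 = 0.349379 m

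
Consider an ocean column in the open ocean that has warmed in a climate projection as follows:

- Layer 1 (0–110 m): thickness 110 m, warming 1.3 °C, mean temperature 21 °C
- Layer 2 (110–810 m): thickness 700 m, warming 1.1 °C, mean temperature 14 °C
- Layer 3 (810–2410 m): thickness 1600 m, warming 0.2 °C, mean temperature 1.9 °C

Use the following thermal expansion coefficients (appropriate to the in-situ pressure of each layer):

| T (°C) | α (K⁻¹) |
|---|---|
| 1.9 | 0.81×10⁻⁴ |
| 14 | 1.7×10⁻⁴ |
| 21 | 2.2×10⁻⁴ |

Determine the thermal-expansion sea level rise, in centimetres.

Layer 1 at 21 °C → α = 2.2×10⁻⁴ K⁻¹
Layer 2 at 14 °C → α = 1.7×10⁻⁴ K⁻¹
Layer 3 at 1.9 °C → α = 0.81×10⁻⁴ K⁻¹
1.3 × 110 × 2.2×10⁻⁴ = 0.03146 m
110–810 m: 1.1 × 1.7×10⁻⁴ × 700 = 0.13090 m
810–2410 m: 1600 × 0.2 × 0.81×10⁻⁴ = 0.02592 m
Δh = 0.03146 + 0.13090 + 0.02592 = 0.18828 m ≈ 18.8 cm

Δh ≈ 18.8 cm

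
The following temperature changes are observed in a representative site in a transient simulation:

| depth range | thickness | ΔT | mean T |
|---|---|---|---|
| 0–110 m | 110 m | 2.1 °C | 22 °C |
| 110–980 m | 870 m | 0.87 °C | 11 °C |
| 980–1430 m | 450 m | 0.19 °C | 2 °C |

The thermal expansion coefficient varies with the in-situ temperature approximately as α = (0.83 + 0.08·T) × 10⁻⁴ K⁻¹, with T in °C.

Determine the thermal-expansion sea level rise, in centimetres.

19.8 cm of thermosteric rise

Layer 1: α = (0.83 + 0.08×22)×10⁻⁴ = 2.59×10⁻⁴ K⁻¹
Layer 2: α = (0.83 + 0.08×11)×10⁻⁴ = 1.71×10⁻⁴ K⁻¹
Layer 3: α = (0.83 + 0.08×2)×10⁻⁴ = 0.99×10⁻⁴ K⁻¹
Layer 1: 110 × 2.1 × 2.59×10⁻⁴ = 0.059829 m
110–980 m: 870 × 1.71×10⁻⁴ × 0.87 = 0.1294299 m
980–1430 m: 0.99×10⁻⁴ × 450 × 0.19 = 0.0084645 m
Δh = 0.059829 + 0.1294299 + 0.0084645 = 0.1977234 m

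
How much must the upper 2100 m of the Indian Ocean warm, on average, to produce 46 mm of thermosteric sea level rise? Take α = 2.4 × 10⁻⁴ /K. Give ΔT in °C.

ΔT = Δh/(αH) = 0.046 / (2.4×10⁻⁴ × 2100) ≈ 0.09127 °C

about 0.0913 °C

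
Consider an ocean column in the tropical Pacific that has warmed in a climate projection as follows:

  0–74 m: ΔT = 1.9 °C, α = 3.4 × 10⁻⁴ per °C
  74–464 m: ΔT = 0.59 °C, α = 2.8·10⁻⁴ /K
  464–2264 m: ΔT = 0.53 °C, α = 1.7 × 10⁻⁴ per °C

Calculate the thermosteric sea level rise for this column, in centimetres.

Layer 1: 3.4×10⁻⁴ × 74 × 1.9 = 0.047804 m
74–464 m: 0.59 × 2.8×10⁻⁴ × 390 = 0.064428 m
1.7×10⁻⁴ × 0.53 × 1800 = 0.16218 m
Δh = 0.047804 + 0.064428 + 0.16218 = 0.274412 m ≈ 27.4 cm

27.4 cm of thermosteric rise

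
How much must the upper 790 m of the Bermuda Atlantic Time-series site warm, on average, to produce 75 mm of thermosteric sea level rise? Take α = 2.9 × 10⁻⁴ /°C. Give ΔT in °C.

0.327 °C

ΔT = Δh/(αH) = 0.075 / (2.9×10⁻⁴ × 790) ≈ 0.3274 °C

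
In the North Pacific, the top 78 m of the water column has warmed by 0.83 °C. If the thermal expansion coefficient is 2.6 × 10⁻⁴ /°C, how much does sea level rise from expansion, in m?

about 0.0168 m

Δh = αΔT·H = 2.6×10⁻⁴ × 0.83 × 78 = 0.0168324 m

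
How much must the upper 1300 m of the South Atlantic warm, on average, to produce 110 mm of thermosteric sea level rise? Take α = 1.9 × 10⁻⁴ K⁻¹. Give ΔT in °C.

ΔT = Δh/(αH) = 0.11 / (1.9×10⁻⁴ × 1300) ≈ 0.4453 °C

0.445 °C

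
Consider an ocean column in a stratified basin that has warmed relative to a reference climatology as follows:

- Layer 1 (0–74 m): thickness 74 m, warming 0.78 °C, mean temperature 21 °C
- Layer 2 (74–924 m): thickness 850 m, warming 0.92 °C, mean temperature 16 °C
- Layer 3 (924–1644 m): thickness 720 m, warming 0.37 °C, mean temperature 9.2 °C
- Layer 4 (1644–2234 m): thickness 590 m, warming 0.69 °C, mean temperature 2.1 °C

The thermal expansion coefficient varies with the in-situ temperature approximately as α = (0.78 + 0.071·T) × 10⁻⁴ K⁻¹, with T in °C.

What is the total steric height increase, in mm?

239 mm

Layer 1: α = (0.78 + 0.071×21)×10⁻⁴ = 2.271×10⁻⁴ K⁻¹
Layer 2: α = (0.78 + 0.071×16)×10⁻⁴ = 1.916×10⁻⁴ K⁻¹
Layer 3: α = (0.78 + 0.071×9.2)×10⁻⁴ = 1.4332×10⁻⁴ K⁻¹
Layer 4: α = (0.78 + 0.071×2.1)×10⁻⁴ = 0.9291×10⁻⁴ K⁻¹
Layer 1: 0.78 × 74 × 2.271×10⁻⁴ = 0.013108212 m
Layer 2: 1.916×10⁻⁴ × 850 × 0.92 = 0.1498312 m
924–1644 m: 720 × 0.37 × 1.4332×10⁻⁴ = 0.038180448 m
0.9291×10⁻⁴ × 590 × 0.69 = 0.037823661 m
Δh = 0.013108212 + 0.1498312 + 0.038180448 + 0.037823661 = 0.238943521 m ≈ 239 mm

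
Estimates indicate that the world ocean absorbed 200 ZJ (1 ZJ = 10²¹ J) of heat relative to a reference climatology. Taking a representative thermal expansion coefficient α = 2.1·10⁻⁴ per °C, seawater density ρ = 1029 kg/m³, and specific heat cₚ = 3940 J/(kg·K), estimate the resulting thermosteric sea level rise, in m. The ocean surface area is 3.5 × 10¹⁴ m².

Per unit area: Q = 200×10²¹ / (3.5×10¹⁴) ≈ 5.714×10⁸ J/m²
Δh = αQ/(ρcₚ) = 2.1×10⁻⁴ × 5.714×10⁸ / (1029 × 3940) ≈ 0.029597 m

Δh ≈ 0.0296 m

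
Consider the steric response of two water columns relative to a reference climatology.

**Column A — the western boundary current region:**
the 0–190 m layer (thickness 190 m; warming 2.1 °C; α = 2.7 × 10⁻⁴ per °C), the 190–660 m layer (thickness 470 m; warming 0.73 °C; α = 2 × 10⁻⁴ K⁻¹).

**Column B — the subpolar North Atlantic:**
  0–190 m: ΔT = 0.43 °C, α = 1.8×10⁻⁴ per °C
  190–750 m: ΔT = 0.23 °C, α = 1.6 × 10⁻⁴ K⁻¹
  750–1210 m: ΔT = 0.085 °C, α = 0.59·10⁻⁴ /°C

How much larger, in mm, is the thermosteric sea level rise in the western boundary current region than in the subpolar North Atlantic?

A 2.1 × 2.7×10⁻⁴ × 190 = 0.10773 m
A 190–660 m: 0.73 × 470 × 2×10⁻⁴ = 0.06862 m
A total: 0.17635 m
B Layer 1: 190 × 1.8×10⁻⁴ × 0.43 = 0.014706 m
B 190–750 m: 0.23 × 1.6×10⁻⁴ × 560 = 0.020608 m
B Layer 3: 0.59×10⁻⁴ × 0.085 × 460 = 0.0023069 m
B total: 0.0376209 m
Difference: 0.17635 − 0.0376209 = 0.1387291 m

Δh_A − Δh_B ≈ 140 mm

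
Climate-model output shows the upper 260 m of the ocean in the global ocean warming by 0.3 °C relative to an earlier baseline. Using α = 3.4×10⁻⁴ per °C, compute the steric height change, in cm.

Δh = αΔT·H = 3.4×10⁻⁴ × 0.3 × 260 = 0.02652 m

about 2.65 cm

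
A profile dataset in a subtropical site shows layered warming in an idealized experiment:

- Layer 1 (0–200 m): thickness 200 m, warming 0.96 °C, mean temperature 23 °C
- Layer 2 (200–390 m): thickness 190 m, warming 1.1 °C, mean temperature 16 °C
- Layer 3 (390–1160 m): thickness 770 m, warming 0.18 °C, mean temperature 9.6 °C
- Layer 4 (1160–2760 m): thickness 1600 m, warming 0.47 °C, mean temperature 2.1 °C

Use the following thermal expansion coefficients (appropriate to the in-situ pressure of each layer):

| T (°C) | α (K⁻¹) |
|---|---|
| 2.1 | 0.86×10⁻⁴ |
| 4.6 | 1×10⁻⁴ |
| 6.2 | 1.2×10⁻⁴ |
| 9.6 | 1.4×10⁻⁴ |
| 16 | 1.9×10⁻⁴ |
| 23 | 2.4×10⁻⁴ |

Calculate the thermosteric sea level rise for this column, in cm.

Layer 1 at 23 °C → α = 2.4×10⁻⁴ K⁻¹
Layer 2 at 16 °C → α = 1.9×10⁻⁴ K⁻¹
Layer 3 at 9.6 °C → α = 1.4×10⁻⁴ K⁻¹
Layer 4 at 2.1 °C → α = 0.86×10⁻⁴ K⁻¹
0–200 m: 200 × 2.4×10⁻⁴ × 0.96 = 0.04608 m
200–390 m: 1.1 × 190 × 1.9×10⁻⁴ = 0.03971 m
1.4×10⁻⁴ × 770 × 0.18 = 0.019404 m
1160–2760 m: 0.86×10⁻⁴ × 0.47 × 1600 = 0.064672 m
Δh = 0.04608 + 0.03971 + 0.019404 + 0.064672 = 0.169866 m

17.0 cm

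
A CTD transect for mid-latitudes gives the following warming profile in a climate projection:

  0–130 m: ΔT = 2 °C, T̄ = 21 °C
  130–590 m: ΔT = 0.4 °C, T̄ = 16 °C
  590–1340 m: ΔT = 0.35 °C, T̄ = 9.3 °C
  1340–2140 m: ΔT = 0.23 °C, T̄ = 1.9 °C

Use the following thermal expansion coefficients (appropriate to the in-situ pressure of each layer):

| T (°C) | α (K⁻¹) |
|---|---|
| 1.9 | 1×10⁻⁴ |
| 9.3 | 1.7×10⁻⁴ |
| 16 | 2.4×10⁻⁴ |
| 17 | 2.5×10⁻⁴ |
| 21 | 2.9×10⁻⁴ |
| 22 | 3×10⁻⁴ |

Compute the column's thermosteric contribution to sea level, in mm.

Layer 1 at 21 °C → α = 2.9×10⁻⁴ K⁻¹
Layer 2 at 16 °C → α = 2.4×10⁻⁴ K⁻¹
Layer 3 at 9.3 °C → α = 1.7×10⁻⁴ K⁻¹
Layer 4 at 1.9 °C → α = 1×10⁻⁴ K⁻¹
Layer 1: 2 × 2.9×10⁻⁴ × 130 = 0.07540 m
460 × 0.4 × 2.4×10⁻⁴ = 0.04416 m
1.7×10⁻⁴ × 0.35 × 750 = 0.044625 m
Layer 4: 800 × 0.23 × 1×10⁻⁴ = 0.01840 m
Δh = 0.07540 + 0.04416 + 0.044625 + 0.01840 = 0.182585 m

183 mm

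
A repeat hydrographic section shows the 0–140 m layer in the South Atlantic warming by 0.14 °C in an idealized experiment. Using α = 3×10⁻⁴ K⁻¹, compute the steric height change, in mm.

about 5.88 mm

Δh = αΔT·H = 3×10⁻⁴ × 0.14 × 140 = 0.00588 m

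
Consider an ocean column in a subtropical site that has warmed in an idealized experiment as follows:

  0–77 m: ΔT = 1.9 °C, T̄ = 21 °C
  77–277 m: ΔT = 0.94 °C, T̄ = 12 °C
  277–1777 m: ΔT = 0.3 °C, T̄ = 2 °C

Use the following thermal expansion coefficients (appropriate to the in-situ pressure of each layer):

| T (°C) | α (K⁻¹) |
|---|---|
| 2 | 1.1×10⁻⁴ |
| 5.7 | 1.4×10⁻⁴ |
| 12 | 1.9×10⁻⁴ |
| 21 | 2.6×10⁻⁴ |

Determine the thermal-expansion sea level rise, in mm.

Δh = 123 mm

Layer 1 at 21 °C → α = 2.6×10⁻⁴ K⁻¹
Layer 2 at 12 °C → α = 1.9×10⁻⁴ K⁻¹
Layer 3 at 2 °C → α = 1.1×10⁻⁴ K⁻¹
1.9 × 2.6×10⁻⁴ × 77 = 0.038038 m
77–277 m: 0.94 × 1.9×10⁻⁴ × 200 = 0.03572 m
0.3 × 1.1×10⁻⁴ × 1500 = 0.04950 m
Δh = 0.038038 + 0.03572 + 0.04950 = 0.123258 m ≈ 123 mm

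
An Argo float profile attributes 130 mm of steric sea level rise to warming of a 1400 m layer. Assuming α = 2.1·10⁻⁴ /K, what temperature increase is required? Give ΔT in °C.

about 0.44 °C

ΔT = Δh/(αH) = 0.13 / (2.1×10⁻⁴ × 1400) ≈ 0.4422 °C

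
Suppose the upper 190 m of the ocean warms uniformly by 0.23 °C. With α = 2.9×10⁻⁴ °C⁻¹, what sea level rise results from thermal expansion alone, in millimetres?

Δh ≈ 13 mm

Δh = αΔT·H = 2.9×10⁻⁴ × 0.23 × 190 = 0.012673 m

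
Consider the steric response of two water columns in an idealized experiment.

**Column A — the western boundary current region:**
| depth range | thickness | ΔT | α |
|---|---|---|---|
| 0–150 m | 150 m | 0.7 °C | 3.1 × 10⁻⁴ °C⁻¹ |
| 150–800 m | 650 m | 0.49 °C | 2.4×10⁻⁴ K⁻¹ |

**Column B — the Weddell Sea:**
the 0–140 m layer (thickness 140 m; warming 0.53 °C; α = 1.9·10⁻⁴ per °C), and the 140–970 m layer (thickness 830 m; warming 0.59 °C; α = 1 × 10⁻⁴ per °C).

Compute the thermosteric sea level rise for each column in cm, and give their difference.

A: 10.9 cm; B: 6.31 cm; difference 4.59 cm

A 0.7 × 150 × 3.1×10⁻⁴ = 0.03255 m
A 150–800 m: 0.49 × 2.4×10⁻⁴ × 650 = 0.07644 m
A total: 0.10899 m
B Layer 1: 0.53 × 1.9×10⁻⁴ × 140 = 0.014098 m
B 0.59 × 1×10⁻⁴ × 830 = 0.04897 m
B total: 0.063068 m
Difference: 0.10899 − 0.063068 = 0.045922 m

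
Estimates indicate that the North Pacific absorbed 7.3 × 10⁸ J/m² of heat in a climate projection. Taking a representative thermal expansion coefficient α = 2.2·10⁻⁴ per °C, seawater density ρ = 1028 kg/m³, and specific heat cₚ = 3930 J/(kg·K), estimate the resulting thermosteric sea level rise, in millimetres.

Δh ≈ 40 mm

Δh = αQ/(ρcₚ) = 2.2×10⁻⁴ × 7.3×10⁸ / (1028 × 3930) ≈ 0.039752 m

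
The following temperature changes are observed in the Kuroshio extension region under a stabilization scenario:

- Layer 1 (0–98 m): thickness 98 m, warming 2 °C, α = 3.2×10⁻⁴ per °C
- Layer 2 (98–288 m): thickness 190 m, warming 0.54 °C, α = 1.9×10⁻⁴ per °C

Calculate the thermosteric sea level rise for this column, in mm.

0–98 m: 98 × 3.2×10⁻⁴ × 2 = 0.06272 m
98–288 m: 0.54 × 1.9×10⁻⁴ × 190 = 0.019494 m
Δh = 0.06272 + 0.019494 = 0.082214 m

Δh ≈ 82 mm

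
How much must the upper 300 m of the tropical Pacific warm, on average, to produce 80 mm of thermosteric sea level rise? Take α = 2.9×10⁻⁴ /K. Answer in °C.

ΔT = Δh/(αH) = 0.08 / (2.9×10⁻⁴ × 300) ≈ 0.9195 °C

ΔT ≈ 0.920 °C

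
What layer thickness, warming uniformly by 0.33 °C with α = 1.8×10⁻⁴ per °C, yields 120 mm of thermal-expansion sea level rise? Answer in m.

about 2020 m

H = Δh/(αΔT) = 0.12 / (1.8×10⁻⁴ × 0.33) ≈ 2020 m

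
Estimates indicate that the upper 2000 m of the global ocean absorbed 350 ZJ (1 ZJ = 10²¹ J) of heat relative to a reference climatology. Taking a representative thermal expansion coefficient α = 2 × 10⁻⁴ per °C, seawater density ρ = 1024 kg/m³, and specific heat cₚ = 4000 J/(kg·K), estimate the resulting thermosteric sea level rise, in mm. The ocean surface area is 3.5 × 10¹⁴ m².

Δh = 48.8 mm

Per unit area: Q = 350×10²¹ / (3.5×10¹⁴) = 1×10⁹ J/m²
Δh = αQ/(ρcₚ) = 2×10⁻⁴ × 1×10⁹ / (1024 × 4000) ≈ 0.048828 m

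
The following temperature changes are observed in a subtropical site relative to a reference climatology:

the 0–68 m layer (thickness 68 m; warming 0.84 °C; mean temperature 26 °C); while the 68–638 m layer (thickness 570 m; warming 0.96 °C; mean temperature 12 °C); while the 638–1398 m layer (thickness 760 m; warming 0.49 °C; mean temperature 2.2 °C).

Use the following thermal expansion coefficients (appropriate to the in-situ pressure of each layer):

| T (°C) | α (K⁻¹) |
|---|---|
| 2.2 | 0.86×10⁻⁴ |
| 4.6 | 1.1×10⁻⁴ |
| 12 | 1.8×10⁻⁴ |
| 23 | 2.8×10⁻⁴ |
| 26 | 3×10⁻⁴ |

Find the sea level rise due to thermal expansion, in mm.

about 150 mm

Layer 1 at 26 °C → α = 3×10⁻⁴ K⁻¹
Layer 2 at 12 °C → α = 1.8×10⁻⁴ K⁻¹
Layer 3 at 2.2 °C → α = 0.86×10⁻⁴ K⁻¹
Layer 1: 0.84 × 68 × 3×10⁻⁴ = 0.017136 m
Layer 2: 1.8×10⁻⁴ × 570 × 0.96 = 0.098496 m
638–1398 m: 760 × 0.86×10⁻⁴ × 0.49 = 0.0320264 m
Δh = 0.017136 + 0.098496 + 0.0320264 = 0.1476584 m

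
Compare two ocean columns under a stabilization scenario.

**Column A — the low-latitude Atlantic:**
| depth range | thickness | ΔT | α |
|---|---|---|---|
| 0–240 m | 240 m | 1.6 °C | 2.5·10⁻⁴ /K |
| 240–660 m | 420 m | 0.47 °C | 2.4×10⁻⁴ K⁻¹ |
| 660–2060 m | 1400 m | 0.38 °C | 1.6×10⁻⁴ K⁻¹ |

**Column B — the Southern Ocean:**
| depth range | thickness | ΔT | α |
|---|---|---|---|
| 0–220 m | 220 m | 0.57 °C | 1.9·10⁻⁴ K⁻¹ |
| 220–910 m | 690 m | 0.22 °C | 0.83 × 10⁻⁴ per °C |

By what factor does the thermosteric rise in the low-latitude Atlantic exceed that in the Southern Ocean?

A 240 × 2.5×10⁻⁴ × 1.6 = 0.09600 m
A 420 × 2.4×10⁻⁴ × 0.47 = 0.047376 m
A 1.6×10⁻⁴ × 1400 × 0.38 = 0.08512 m
A total: 0.228496 m
B 1.9×10⁻⁴ × 220 × 0.57 = 0.023826 m
B Layer 2: 0.22 × 690 × 0.83×10⁻⁴ = 0.0125994 m
B total: 0.0364254 m
Ratio: 0.228496 / 0.0364254 ≈ 6.273

6.3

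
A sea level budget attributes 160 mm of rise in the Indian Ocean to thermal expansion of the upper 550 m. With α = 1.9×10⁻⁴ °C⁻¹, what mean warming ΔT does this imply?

ΔT = Δh/(αH) = 0.16 / (1.9×10⁻⁴ × 550) ≈ 1.531 °C

about 1.53 °C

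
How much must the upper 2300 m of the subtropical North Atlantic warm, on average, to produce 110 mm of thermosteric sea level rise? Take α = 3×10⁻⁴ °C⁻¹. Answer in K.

ΔT = Δh/(αH) = 0.11 / (3×10⁻⁴ × 2300) ≈ 0.1594 K

ΔT ≈ 0.159 K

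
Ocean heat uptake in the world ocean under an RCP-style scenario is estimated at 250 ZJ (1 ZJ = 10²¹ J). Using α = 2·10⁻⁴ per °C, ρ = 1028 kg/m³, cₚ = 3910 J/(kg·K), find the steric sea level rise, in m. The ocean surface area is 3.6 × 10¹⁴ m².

Per unit area: Q = 250×10²¹ / (3.6×10¹⁴) ≈ 6.944×10⁸ J/m²
Δh = αQ/(ρcₚ) = 2×10⁻⁴ × 6.944×10⁸ / (1028 × 3910) ≈ 0.034552 m

about 0.0346 m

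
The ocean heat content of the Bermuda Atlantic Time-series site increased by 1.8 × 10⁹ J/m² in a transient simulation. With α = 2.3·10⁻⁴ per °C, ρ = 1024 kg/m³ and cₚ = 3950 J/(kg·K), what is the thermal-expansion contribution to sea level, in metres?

Δh = αQ/(ρcₚ) = 2.3×10⁻⁴ × 1.8×10⁹ / (1024 × 3950) ≈ 0.10235 m

about 0.102 m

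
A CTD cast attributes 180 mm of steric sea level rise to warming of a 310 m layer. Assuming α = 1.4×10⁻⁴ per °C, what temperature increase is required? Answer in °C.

ΔT = Δh/(αH) = 0.18 / (1.4×10⁻⁴ × 310) ≈ 4.147 °C

about 4.15 °C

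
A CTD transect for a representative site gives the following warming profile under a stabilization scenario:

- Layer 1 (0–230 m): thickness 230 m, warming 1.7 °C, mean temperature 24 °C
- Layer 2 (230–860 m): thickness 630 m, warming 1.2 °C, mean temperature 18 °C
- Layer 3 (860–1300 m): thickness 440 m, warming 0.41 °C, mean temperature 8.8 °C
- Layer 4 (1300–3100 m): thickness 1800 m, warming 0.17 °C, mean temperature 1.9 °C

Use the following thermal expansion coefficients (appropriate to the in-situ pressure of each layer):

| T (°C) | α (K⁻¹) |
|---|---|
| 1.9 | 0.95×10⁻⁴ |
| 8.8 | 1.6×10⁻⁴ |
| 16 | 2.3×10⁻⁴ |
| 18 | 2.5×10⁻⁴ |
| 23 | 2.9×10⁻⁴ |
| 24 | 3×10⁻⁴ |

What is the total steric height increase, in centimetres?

about 36.4 cm

Layer 1 at 24 °C → α = 3×10⁻⁴ K⁻¹
Layer 2 at 18 °C → α = 2.5×10⁻⁴ K⁻¹
Layer 3 at 8.8 °C → α = 1.6×10⁻⁴ K⁻¹
Layer 4 at 1.9 °C → α = 0.95×10⁻⁴ K⁻¹
0–230 m: 3×10⁻⁴ × 230 × 1.7 = 0.11730 m
230–860 m: 630 × 2.5×10⁻⁴ × 1.2 = 0.18900 m
Layer 3: 440 × 1.6×10⁻⁴ × 0.41 = 0.028864 m
1300–3100 m: 1800 × 0.95×10⁻⁴ × 0.17 = 0.02907 m
Δh = 0.11730 + 0.18900 + 0.028864 + 0.02907 = 0.364234 m ≈ 36.4 cm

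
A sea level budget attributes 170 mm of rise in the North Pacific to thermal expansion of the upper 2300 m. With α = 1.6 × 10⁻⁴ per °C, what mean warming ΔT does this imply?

0.462 K

ΔT = Δh/(αH) = 0.17 / (1.6×10⁻⁴ × 2300) ≈ 0.4620 K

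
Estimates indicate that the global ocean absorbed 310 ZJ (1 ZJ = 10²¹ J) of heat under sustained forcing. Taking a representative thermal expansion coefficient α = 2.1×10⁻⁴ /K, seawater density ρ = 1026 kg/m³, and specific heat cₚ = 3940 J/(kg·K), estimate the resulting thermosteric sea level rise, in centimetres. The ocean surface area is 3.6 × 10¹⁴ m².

Per unit area: Q = 310×10²¹ / (3.6×10¹⁴) ≈ 8.611×10⁸ J/m²
Δh = αQ/(ρcₚ) = 2.1×10⁻⁴ × 8.611×10⁸ / (1026 × 3940) ≈ 0.044733 m

Δh = 4.47 cm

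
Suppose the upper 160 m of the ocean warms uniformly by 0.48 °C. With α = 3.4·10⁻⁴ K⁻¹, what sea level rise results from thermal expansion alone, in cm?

2.61 cm

Δh = αΔT·H = 3.4×10⁻⁴ × 0.48 × 160 = 0.026112 m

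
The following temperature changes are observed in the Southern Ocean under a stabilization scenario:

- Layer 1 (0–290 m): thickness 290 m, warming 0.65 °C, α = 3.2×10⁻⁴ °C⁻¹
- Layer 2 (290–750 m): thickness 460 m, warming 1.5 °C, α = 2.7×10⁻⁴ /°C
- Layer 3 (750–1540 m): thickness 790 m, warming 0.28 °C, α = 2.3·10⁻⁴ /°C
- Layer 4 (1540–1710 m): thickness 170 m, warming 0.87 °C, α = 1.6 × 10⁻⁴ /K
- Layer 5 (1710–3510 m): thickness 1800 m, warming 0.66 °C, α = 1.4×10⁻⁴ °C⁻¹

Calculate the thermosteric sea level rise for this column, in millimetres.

Δh ≈ 487 mm

3.2×10⁻⁴ × 0.65 × 290 = 0.06032 m
290–750 m: 2.7×10⁻⁴ × 460 × 1.5 = 0.18630 m
Layer 3: 2.3×10⁻⁴ × 790 × 0.28 = 0.050876 m
1540–1710 m: 1.6×10⁻⁴ × 170 × 0.87 = 0.023664 m
Layer 5: 1800 × 0.66 × 1.4×10⁻⁴ = 0.16632 m
Δh = 0.06032 + 0.18630 + 0.050876 + 0.023664 + 0.16632 = 0.48748 m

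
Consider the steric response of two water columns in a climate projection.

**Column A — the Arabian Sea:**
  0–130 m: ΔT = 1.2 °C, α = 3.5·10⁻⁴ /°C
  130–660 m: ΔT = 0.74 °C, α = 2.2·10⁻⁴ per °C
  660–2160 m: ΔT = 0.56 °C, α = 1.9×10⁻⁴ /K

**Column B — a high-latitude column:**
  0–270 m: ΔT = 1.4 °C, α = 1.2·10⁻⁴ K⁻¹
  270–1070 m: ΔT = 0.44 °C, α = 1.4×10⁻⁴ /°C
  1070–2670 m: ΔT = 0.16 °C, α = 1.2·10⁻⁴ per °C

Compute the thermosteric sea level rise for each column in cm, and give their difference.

Δh_A ≈ 30.0 cm, Δh_B ≈ 12.5 cm; difference ≈ 17.5 cm

A Layer 1: 3.5×10⁻⁴ × 1.2 × 130 = 0.05460 m
A Layer 2: 2.2×10⁻⁴ × 530 × 0.74 = 0.086284 m
A 1500 × 1.9×10⁻⁴ × 0.56 = 0.15960 m
A total: 0.300484 m
B 0–270 m: 270 × 1.2×10⁻⁴ × 1.4 = 0.04536 m
B Layer 2: 800 × 1.4×10⁻⁴ × 0.44 = 0.04928 m
B 0.16 × 1600 × 1.2×10⁻⁴ = 0.03072 m
B total: 0.12536 m
Difference: 0.300484 − 0.12536 = 0.175124 m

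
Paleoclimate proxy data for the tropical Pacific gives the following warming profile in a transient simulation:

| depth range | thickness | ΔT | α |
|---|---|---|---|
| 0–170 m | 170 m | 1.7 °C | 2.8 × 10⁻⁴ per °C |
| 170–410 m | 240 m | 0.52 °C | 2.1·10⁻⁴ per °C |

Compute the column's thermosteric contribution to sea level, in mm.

0–170 m: 2.8×10⁻⁴ × 170 × 1.7 = 0.08092 m
Layer 2: 0.52 × 2.1×10⁻⁴ × 240 = 0.026208 m
Δh = 0.08092 + 0.026208 = 0.107128 m ≈ 110 mm

Δh = 110 mm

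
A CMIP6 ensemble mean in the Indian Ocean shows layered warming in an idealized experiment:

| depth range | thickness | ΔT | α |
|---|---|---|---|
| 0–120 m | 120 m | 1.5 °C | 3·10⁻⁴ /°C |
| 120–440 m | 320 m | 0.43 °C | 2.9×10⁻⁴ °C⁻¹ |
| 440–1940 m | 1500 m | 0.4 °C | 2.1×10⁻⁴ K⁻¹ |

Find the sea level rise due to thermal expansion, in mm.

220 mm of thermosteric rise

3×10⁻⁴ × 120 × 1.5 = 0.05400 m
120–440 m: 320 × 2.9×10⁻⁴ × 0.43 = 0.039904 m
Layer 3: 0.4 × 1500 × 2.1×10⁻⁴ = 0.12600 m
Δh = 0.05400 + 0.039904 + 0.12600 = 0.219904 m ≈ 220 mm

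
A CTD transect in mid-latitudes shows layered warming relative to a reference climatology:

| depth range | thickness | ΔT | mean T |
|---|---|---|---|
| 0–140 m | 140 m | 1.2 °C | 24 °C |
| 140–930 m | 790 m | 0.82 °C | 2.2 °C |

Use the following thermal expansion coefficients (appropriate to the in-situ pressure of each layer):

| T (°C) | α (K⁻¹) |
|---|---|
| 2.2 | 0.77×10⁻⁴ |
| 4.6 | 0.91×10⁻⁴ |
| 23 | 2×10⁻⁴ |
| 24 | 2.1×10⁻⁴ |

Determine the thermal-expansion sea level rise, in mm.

85 mm

Layer 1 at 24 °C → α = 2.1×10⁻⁴ K⁻¹
Layer 2 at 2.2 °C → α = 0.77×10⁻⁴ K⁻¹
0–140 m: 140 × 1.2 × 2.1×10⁻⁴ = 0.03528 m
Layer 2: 0.77×10⁻⁴ × 0.82 × 790 = 0.0498806 m
Δh = 0.03528 + 0.0498806 = 0.0851606 m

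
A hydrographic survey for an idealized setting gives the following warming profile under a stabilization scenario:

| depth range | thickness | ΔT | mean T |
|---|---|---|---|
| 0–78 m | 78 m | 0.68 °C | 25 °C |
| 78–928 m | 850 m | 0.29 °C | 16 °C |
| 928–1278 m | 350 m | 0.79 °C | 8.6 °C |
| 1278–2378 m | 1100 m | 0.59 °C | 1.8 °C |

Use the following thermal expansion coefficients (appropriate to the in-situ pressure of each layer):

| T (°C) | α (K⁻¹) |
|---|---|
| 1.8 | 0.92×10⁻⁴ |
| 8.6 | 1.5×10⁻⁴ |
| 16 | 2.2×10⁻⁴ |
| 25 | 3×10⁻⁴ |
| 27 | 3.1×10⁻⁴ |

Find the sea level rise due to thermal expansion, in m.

0.171 m of thermosteric rise

Layer 1 at 25 °C → α = 3×10⁻⁴ K⁻¹
Layer 2 at 16 °C → α = 2.2×10⁻⁴ K⁻¹
Layer 3 at 8.6 °C → α = 1.5×10⁻⁴ K⁻¹
Layer 4 at 1.8 °C → α = 0.92×10⁻⁴ K⁻¹
3×10⁻⁴ × 78 × 0.68 = 0.015912 m
2.2×10⁻⁴ × 850 × 0.29 = 0.05423 m
350 × 1.5×10⁻⁴ × 0.79 = 0.041475 m
0.92×10⁻⁴ × 1100 × 0.59 = 0.059708 m
Δh = 0.015912 + 0.05423 + 0.041475 + 0.059708 = 0.171325 m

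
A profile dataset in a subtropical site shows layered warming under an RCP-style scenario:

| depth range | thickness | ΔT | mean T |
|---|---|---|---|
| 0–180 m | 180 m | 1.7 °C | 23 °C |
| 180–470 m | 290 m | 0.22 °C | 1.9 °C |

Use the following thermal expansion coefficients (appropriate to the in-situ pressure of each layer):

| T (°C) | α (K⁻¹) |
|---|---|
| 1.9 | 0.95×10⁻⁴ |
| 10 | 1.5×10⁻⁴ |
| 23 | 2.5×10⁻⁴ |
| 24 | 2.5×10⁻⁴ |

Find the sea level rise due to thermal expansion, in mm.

Layer 1 at 23 °C → α = 2.5×10⁻⁴ K⁻¹
Layer 2 at 1.9 °C → α = 0.95×10⁻⁴ K⁻¹
180 × 2.5×10⁻⁴ × 1.7 = 0.07650 m
Layer 2: 290 × 0.22 × 0.95×10⁻⁴ = 0.006061 m
Δh = 0.07650 + 0.006061 = 0.082561 m

Δh ≈ 83 mm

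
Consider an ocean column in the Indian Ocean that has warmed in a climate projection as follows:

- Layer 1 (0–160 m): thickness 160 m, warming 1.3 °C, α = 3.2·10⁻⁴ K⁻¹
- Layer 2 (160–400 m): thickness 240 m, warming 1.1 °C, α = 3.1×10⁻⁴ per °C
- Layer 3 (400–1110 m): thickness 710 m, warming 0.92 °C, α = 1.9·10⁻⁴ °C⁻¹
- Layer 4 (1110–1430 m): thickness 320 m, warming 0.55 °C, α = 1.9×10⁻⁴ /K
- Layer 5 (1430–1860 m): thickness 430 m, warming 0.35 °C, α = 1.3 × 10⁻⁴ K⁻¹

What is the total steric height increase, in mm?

160 × 1.3 × 3.2×10⁻⁴ = 0.06656 m
160–400 m: 3.1×10⁻⁴ × 1.1 × 240 = 0.08184 m
Layer 3: 710 × 0.92 × 1.9×10⁻⁴ = 0.124108 m
Layer 4: 1.9×10⁻⁴ × 320 × 0.55 = 0.03344 m
Layer 5: 430 × 0.35 × 1.3×10⁻⁴ = 0.019565 m
Δh = 0.06656 + 0.08184 + 0.124108 + 0.03344 + 0.019565 = 0.325513 m

326 mm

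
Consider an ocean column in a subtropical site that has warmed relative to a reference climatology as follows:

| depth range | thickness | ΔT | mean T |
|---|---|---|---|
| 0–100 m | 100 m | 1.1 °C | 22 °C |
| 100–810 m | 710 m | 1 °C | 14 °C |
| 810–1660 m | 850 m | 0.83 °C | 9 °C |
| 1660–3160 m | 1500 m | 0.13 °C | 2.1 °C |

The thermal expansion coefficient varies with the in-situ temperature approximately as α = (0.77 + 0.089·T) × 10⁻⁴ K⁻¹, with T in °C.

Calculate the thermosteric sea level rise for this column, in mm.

303 mm

Layer 1: α = (0.77 + 0.089×22)×10⁻⁴ = 2.728×10⁻⁴ K⁻¹
Layer 2: α = (0.77 + 0.089×14)×10⁻⁴ = 2.016×10⁻⁴ K⁻¹
Layer 3: α = (0.77 + 0.089×9)×10⁻⁴ = 1.571×10⁻⁴ K⁻¹
Layer 4: α = (0.77 + 0.089×2.1)×10⁻⁴ = 0.9569×10⁻⁴ K⁻¹
Layer 1: 100 × 1.1 × 2.728×10⁻⁴ = 0.030008 m
2.016×10⁻⁴ × 710 × 1 = 0.143136 m
810–1660 m: 0.83 × 1.571×10⁻⁴ × 850 = 0.11083405 m
Layer 4: 0.13 × 0.9569×10⁻⁴ × 1500 = 0.01865955 m
Δh = 0.030008 + 0.143136 + 0.11083405 + 0.01865955 = 0.3026376 m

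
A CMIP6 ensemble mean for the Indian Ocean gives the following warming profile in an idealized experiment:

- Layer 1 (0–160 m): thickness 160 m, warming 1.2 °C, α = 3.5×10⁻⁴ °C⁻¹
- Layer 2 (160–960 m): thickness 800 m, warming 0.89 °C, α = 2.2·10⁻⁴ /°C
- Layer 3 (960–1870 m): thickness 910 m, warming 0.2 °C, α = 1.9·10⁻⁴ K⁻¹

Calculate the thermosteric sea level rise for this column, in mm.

Layer 1: 160 × 1.2 × 3.5×10⁻⁴ = 0.06720 m
2.2×10⁻⁴ × 800 × 0.89 = 0.15664 m
0.2 × 910 × 1.9×10⁻⁴ = 0.03458 m
Δh = 0.06720 + 0.15664 + 0.03458 = 0.25842 m

Δh ≈ 260 mm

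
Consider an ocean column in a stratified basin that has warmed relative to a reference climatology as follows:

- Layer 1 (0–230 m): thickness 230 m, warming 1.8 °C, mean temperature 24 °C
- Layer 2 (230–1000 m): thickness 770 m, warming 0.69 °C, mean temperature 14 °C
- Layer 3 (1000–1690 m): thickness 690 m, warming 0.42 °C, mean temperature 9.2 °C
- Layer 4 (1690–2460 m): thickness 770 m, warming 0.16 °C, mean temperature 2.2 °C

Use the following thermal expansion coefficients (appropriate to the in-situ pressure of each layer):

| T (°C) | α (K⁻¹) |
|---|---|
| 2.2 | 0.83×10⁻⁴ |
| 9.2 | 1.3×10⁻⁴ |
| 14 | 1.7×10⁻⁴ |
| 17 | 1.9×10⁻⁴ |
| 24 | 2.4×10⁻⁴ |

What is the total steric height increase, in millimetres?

Layer 1 at 24 °C → α = 2.4×10⁻⁴ K⁻¹
Layer 2 at 14 °C → α = 1.7×10⁻⁴ K⁻¹
Layer 3 at 9.2 °C → α = 1.3×10⁻⁴ K⁻¹
Layer 4 at 2.2 °C → α = 0.83×10⁻⁴ K⁻¹
Layer 1: 2.4×10⁻⁴ × 230 × 1.8 = 0.09936 m
230–1000 m: 0.69 × 770 × 1.7×10⁻⁴ = 0.090321 m
1000–1690 m: 1.3×10⁻⁴ × 0.42 × 690 = 0.037674 m
1690–2460 m: 0.16 × 770 × 0.83×10⁻⁴ = 0.0102256 m
Δh = 0.09936 + 0.090321 + 0.037674 + 0.0102256 = 0.2375806 m ≈ 240 mm

Δh = 240 mm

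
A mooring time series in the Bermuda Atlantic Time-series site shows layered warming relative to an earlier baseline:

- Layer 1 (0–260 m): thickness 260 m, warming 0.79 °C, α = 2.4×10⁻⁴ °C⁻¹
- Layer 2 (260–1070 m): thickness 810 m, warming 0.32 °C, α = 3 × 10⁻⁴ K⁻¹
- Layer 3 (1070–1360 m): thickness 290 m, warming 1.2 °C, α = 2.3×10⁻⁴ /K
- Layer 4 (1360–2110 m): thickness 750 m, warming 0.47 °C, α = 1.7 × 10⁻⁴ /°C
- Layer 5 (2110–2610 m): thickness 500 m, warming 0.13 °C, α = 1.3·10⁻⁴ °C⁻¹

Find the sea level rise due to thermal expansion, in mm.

0–260 m: 2.4×10⁻⁴ × 0.79 × 260 = 0.049296 m
0.32 × 810 × 3×10⁻⁴ = 0.07776 m
1.2 × 290 × 2.3×10⁻⁴ = 0.08004 m
Layer 4: 1.7×10⁻⁴ × 0.47 × 750 = 0.059925 m
1.3×10⁻⁴ × 0.13 × 500 = 0.00845 m
Δh = 0.049296 + 0.07776 + 0.08004 + 0.059925 + 0.00845 = 0.275471 m

Δh ≈ 280 mm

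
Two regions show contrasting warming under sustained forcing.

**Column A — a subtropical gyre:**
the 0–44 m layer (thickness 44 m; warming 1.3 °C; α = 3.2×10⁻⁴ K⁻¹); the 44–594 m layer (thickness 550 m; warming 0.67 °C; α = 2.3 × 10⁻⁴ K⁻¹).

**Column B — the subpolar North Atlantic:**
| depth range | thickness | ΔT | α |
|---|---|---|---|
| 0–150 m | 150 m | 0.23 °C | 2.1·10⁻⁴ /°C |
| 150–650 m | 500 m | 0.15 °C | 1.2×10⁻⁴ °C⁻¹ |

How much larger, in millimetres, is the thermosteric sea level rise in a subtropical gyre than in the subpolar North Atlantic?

A 0–44 m: 3.2×10⁻⁴ × 1.3 × 44 = 0.018304 m
A 550 × 2.3×10⁻⁴ × 0.67 = 0.084755 m
A total: 0.103059 m
B Layer 1: 0.23 × 2.1×10⁻⁴ × 150 = 0.007245 m
B 0.15 × 1.2×10⁻⁴ × 500 = 0.00900 m
B total: 0.016245 m
Difference: 0.103059 − 0.016245 = 0.086814 m

86.8 mm larger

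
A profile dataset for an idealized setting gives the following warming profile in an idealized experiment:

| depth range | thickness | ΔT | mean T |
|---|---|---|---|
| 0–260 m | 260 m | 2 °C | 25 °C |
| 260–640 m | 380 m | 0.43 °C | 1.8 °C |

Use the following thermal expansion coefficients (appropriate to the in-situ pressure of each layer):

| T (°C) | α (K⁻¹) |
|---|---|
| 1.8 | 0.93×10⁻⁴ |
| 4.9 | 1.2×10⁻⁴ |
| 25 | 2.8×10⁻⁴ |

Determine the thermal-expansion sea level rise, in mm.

161 mm

Layer 1 at 25 °C → α = 2.8×10⁻⁴ K⁻¹
Layer 2 at 1.8 °C → α = 0.93×10⁻⁴ K⁻¹
Layer 1: 2.8×10⁻⁴ × 260 × 2 = 0.14560 m
260–640 m: 0.43 × 380 × 0.93×10⁻⁴ = 0.0151962 m
Δh = 0.14560 + 0.0151962 = 0.1607962 m ≈ 161 mm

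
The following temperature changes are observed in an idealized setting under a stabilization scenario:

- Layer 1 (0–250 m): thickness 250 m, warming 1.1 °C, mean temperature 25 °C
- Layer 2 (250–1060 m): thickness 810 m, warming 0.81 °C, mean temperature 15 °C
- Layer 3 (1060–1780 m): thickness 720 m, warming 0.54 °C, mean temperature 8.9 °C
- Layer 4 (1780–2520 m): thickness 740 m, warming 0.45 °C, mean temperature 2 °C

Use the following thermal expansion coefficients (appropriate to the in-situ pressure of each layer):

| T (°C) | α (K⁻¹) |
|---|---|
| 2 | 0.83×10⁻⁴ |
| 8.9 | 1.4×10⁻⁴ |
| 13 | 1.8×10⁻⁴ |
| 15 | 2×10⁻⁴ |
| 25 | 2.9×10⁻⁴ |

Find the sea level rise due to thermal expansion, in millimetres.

290 mm of thermosteric rise

Layer 1 at 25 °C → α = 2.9×10⁻⁴ K⁻¹
Layer 2 at 15 °C → α = 2×10⁻⁴ K⁻¹
Layer 3 at 8.9 °C → α = 1.4×10⁻⁴ K⁻¹
Layer 4 at 2 °C → α = 0.83×10⁻⁴ K⁻¹
1.1 × 2.9×10⁻⁴ × 250 = 0.07975 m
Layer 2: 2×10⁻⁴ × 0.81 × 810 = 0.13122 m
Layer 3: 1.4×10⁻⁴ × 0.54 × 720 = 0.054432 m
740 × 0.83×10⁻⁴ × 0.45 = 0.027639 m
Δh = 0.07975 + 0.13122 + 0.054432 + 0.027639 = 0.293041 m ≈ 290 mm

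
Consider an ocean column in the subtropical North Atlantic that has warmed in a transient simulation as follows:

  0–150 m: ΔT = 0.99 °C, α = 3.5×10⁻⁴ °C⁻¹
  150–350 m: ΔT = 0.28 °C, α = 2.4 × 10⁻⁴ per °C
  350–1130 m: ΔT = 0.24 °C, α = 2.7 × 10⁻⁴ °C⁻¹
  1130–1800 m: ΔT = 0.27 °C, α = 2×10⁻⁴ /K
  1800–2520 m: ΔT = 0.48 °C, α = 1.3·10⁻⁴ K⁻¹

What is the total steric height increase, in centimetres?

20 cm of thermosteric rise

150 × 0.99 × 3.5×10⁻⁴ = 0.051975 m
0.28 × 200 × 2.4×10⁻⁴ = 0.01344 m
0.24 × 2.7×10⁻⁴ × 780 = 0.050544 m
1130–1800 m: 0.27 × 670 × 2×10⁻⁴ = 0.03618 m
720 × 0.48 × 1.3×10⁻⁴ = 0.044928 m
Δh = 0.051975 + 0.01344 + 0.050544 + 0.03618 + 0.044928 = 0.197067 m ≈ 20 cm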